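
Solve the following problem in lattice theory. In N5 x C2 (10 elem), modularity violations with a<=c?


Modular law: if a <= c then a v (b ^ c) = (a v b) ^ c.
Check all triples (a,b,c) with a <= c among 10 elements.
  e.g. a=(a,0), b=(c,0), c=(b,0): lhs=(a,0) != rhs=(b,0)
  e.g. a=(a,0), b=(c,1), c=(b,0): lhs=(a,0) != rhs=(b,0)
Total violating triples: 6


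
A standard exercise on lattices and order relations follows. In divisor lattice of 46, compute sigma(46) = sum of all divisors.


sigma(n) = sum of divisors.
Divisors of 46: [1, 2, 23, 46]
Sum = 72


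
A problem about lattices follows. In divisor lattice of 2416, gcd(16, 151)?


Meet=gcd.
gcd(16,151)=1


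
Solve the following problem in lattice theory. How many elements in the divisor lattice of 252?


Divisors of 252: [1, 2, 3, 4, 6, 7, 9, 12, 14, 18, 21, 28, 36, 42, 63, 84, 126, 252]
Count: 18


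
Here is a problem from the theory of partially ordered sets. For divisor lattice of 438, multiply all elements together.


Divisors of 438: [1, 2, 3, 6, 73, 146, 219, 438]
Product = n^(d(n)/2) = 438^(8/2)
Product = 36804120336


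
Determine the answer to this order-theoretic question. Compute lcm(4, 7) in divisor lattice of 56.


In a divisor lattice, join = lcm (least common multiple).
gcd(4,7) = 1
lcm(4,7) = 4*7/gcd = 28/1 = 28


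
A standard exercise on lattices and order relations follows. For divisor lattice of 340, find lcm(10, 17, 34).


In a divisor lattice, join = lcm (least common multiple).
Compute lcm iteratively: start with first element, then lcm(current, next).
Elements: [10, 17, 34]
lcm(10,17) = 170
lcm(170,34) = 170
Final lcm = 170


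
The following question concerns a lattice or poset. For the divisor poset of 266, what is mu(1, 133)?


In a divisor lattice, mu(a,b) = mu(b/a) where mu is the classical Mobius function.
b/a = 133/1 = 133
Prime factorization of 133: primes [7, 19]
133 is squarefree with 2 prime factor(s), so mu(133) = (-1)^2 = 1


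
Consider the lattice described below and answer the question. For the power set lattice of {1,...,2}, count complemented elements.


An element a is complemented if some b has a meet b = bottom, a join b = top.
every subset A has complement S\A, so all elements are complemented.
Complemented elements: {}, {1}, {2}, {1,2}
Count: 4


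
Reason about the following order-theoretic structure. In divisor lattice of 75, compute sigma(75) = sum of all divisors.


sigma(n) = sum of divisors.
Divisors of 75: [1, 3, 5, 15, 25, 75]
Sum = 124


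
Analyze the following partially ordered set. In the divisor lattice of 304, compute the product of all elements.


Divisors of 304: [1, 2, 4, 8, 16, 19, 38, 76, 152, 304]
Product = n^(d(n)/2) = 304^(10/2)
Product = 2596377985024


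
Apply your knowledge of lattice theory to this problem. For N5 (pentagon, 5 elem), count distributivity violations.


Distributive law: a ^ (b v c) = (a ^ b) v (a ^ c).
Check all 5^3 = 125 ordered triples (a,b,c).
  e.g. a=b, b=a, c=c: lhs=b != rhs=a
  e.g. a=b, b=c, c=a: lhs=b != rhs=a
Total violating triples: 2


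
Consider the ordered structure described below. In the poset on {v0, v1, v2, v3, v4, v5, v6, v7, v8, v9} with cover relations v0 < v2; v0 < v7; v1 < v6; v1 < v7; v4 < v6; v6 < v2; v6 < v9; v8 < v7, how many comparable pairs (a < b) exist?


A comparable pair {a,b} has a < b or b < a in the order.
Count unordered pairs where one element is strictly below the other.
Examples: {v0,v2}, {v0,v7}, {v1,v2}, {v1,v6}, ...
Total comparable pairs: 12


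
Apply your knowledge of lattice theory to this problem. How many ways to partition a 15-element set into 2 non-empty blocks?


S(n,k) = k*S(n-1,k) + S(n-1,k-1).
S(14,2) = 8191, S(14,1) = 1
S(15,2) = 2*8191 + 1 = 16382 + 1
S(15,2) = 16383


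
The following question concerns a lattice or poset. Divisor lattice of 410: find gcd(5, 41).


In a divisor lattice, meet = gcd (greatest common divisor).
By Euclidean algorithm or factoring: gcd(5,41) = 1


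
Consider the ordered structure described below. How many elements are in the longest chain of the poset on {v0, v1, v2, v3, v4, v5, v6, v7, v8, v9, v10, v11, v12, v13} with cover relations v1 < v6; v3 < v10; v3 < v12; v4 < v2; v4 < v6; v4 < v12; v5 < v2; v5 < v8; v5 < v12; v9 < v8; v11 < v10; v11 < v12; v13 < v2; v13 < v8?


A chain is a totally ordered subset; we count the number of elements in a maximum chain.
Compute, for each element x, the size of the longest chain ending at x:
  v0: 1
  v1: 1
  v3: 1
  v4: 1
  v5: 1
  v7: 1
  ...
A maximum chain: v4 < v2
Number of elements in the longest chain: 2


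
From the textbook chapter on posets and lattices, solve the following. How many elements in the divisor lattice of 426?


Divisors of 426: [1, 2, 3, 6, 71, 142, 213, 426]
Count: 8


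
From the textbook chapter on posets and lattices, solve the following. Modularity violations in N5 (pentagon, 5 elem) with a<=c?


Modular law: if a <= c then a v (b ^ c) = (a v b) ^ c.
Check all triples (a,b,c) with a <= c among 5 elements.
  e.g. a=a, b=c, c=b: lhs=a != rhs=b
Total violating triples: 1


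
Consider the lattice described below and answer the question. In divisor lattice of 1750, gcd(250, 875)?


Meet=gcd.
gcd(250,875)=125


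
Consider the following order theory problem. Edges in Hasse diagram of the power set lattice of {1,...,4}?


A cover relation a -< b holds when a < b with no c strictly between.
Cover relations:
  {} -< {1}
  {} -< {2}
  {} -< {3}
  {} -< {4}
  {1} -< {1,2}
  {1} -< {1,3}
  {1} -< {1,4}
  {2} -< {1,2}
  ...24 more
Total: 32


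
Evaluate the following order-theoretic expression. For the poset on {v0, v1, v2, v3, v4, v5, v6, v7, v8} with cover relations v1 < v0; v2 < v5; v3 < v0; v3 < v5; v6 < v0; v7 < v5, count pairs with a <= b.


The order relation is {(a,b) : a <= b}, reflexive so it includes (a,a).
Examples: (v0,v0), (v1,v0), (v1,v1), (v2,v2), (v2,v5), ...
Total ordered pairs: 15


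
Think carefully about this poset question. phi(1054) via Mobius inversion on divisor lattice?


phi(n) = n * prod_{p|n} (1 - 1/p).
Prime divisors of 1054: [2, 17, 31]
phi(1054) = 1054 * (1 - 1/2) * (1 - 1/17) * (1 - 1/31)
phi(1054) = 480


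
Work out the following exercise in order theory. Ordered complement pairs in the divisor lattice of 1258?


Complement pair (a,b): a meet b = bottom, a join b = top.
Here: gcd(a,b)=1 and lcm(a,b)=1258, i.e. a*b=1258 with a,b coprime.
Pairs found: (1,1258), (2,629), (17,74), (34,37), ... (4 more)
Total ordered pairs: 8


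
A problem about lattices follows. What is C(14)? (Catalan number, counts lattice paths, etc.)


C(n) = C(2n, n) / (n+1).
C(28, 14) = 40116600
C(14) = 40116600 / 15 = 2674440


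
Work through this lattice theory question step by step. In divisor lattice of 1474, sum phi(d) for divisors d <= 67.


Divisors of 1474 up to 67: [1, 2, 11, 22, 67]
phi values: [1, 1, 10, 10, 66]
Sum = 88


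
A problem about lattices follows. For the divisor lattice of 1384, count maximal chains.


A maximal chain goes from the minimum element to a maximal element via cover relations.
Counting all min-to-max paths in the cover graph.
Total maximal chains: 4


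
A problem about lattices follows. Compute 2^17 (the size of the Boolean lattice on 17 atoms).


Power set = 2^n.
2^17 = 131072


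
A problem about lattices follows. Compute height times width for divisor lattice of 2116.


Height = length of longest chain minus 1; width = size of largest antichain.
A maximum chain: 1 | 23 | 529 | 1058 | 2116  (height 4).
A maximum antichain: {4, 46, 529}  (width 3).
Product = 4 * 3 = 12


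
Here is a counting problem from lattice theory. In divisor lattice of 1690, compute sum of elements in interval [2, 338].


Interval [2,338] in divisors of 1690: [2, 26, 338]
Sum = 366


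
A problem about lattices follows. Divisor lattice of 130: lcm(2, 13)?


Join=lcm.
gcd(2,13)=1
lcm=26


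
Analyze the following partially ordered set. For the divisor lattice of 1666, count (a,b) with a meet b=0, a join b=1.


Complement pair (a,b): a meet b = bottom, a join b = top.
Here: gcd(a,b)=1 and lcm(a,b)=1666, i.e. a*b=1666 with a,b coprime.
Pairs found: (1,1666), (2,833), (17,98), (34,49), ... (4 more)
Total ordered pairs: 8


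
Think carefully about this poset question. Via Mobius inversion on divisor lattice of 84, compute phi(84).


phi(n) = n * prod_{p|n} (1 - 1/p).
Prime divisors of 84: [2, 3, 7]
phi(84) = 84 * (1 - 1/2) * (1 - 1/3) * (1 - 1/7)
phi(84) = 24


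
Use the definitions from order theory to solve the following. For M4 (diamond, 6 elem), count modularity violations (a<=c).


Modular law: if a <= c then a v (b ^ c) = (a v b) ^ c.
Check all triples (a,b,c) with a <= c among 6 elements.
This lattice is modular (diamonds M_m and their chain-products are modular).
Total violating triples: 0


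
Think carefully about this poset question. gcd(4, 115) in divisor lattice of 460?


Meet=gcd.
gcd(4,115)=1


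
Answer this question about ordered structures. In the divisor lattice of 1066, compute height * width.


Height = length of longest chain minus 1; width = size of largest antichain.
A maximum chain: 1 | 41 | 533 | 1066  (height 3).
A maximum antichain: {2, 13, 41}  (width 3).
Product = 3 * 3 = 9


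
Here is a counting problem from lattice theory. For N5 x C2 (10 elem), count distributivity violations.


Distributive law: a ^ (b v c) = (a ^ b) v (a ^ c).
Check all 10^3 = 1000 ordered triples (a,b,c).
  e.g. a=(b,0), b=(a,0), c=(c,0): lhs=(b,0) != rhs=(a,0)
  e.g. a=(b,0), b=(a,0), c=(c,1): lhs=(b,0) != rhs=(a,0)
Total violating triples: 16


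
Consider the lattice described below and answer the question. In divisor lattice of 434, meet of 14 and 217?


In a divisor lattice, meet = gcd (greatest common divisor).
By Euclidean algorithm or factoring: gcd(14,217) = 7


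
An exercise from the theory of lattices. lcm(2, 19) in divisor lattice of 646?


Join=lcm.
gcd(2,19)=1
lcm=38


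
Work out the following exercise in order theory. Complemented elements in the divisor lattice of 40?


An element a is complemented if some b has a meet b = bottom, a join b = top.
a is complemented iff gcd(a, n/a)=1, i.e. a is a unitary divisor of 40.
Complemented elements: 1, 5, 8, 40
Count: 4


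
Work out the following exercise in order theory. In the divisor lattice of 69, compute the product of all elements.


Divisors of 69: [1, 3, 23, 69]
Product = n^(d(n)/2) = 69^(4/2)
Product = 4761


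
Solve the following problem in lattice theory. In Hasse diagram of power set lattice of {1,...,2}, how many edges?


A cover relation a -< b holds when a < b with no c strictly between.
Cover relations:
  {} -< {1}
  {} -< {2}
  {1} -< {1,2}
  {2} -< {1,2}
Total: 4


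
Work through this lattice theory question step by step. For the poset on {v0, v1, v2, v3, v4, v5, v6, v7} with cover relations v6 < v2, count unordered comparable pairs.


A comparable pair {a,b} has a < b or b < a in the order.
Count unordered pairs where one element is strictly below the other.
Examples: {v2,v6}
Total comparable pairs: 1


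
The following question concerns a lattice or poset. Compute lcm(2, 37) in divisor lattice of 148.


In a divisor lattice, join = lcm (least common multiple).
gcd(2,37) = 1
lcm(2,37) = 2*37/gcd = 74/1 = 74


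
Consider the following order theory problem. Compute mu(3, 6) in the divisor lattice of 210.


In a divisor lattice, mu(a,b) = mu(b/a) where mu is the classical Mobius function.
b/a = 6/3 = 2
Prime factorization of 2: primes [2]
2 is squarefree with 1 prime factor(s), so mu(2) = (-1)^1 = -1


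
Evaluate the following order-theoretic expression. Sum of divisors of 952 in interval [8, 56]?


Interval [8,56] in divisors of 952: [8, 56]
Sum = 64


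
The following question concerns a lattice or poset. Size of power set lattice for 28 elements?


Power set = 2^n.
2^28 = 268435456


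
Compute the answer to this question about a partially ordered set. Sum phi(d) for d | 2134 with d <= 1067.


Divisors of 2134 up to 1067: [1, 2, 11, 22, 97, 194, 1067]
phi values: [1, 1, 10, 10, 96, 96, 960]
Sum = 1174


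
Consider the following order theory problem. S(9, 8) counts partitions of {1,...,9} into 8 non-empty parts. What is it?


S(n,k) = k*S(n-1,k) + S(n-1,k-1).
S(8,8) = 1, S(8,7) = 28
S(9,8) = 8*1 + 28 = 8 + 28
S(9,8) = 36


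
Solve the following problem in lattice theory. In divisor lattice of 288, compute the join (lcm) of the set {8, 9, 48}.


In a divisor lattice, join = lcm (least common multiple).
Compute lcm iteratively: start with first element, then lcm(current, next).
Elements: [8, 9, 48]
lcm(8,9) = 72
lcm(72,48) = 144
Final lcm = 144


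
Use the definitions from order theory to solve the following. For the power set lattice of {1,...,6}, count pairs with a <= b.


The order relation is {(a,b) : a <= b}, reflexive so it includes (a,a).
Examples: ({},{}), ({},{1,2}), ({},{1,2,3}), ({},{1,2,3,4}), ({},{1,2,3,4,5}), ...
Total ordered pairs: 729


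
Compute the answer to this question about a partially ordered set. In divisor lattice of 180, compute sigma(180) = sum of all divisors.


sigma(n) = sum of divisors.
Divisors of 180: [1, 2, 3, 4, 5, 6, 9, 10, 12, 15, 18, 20, 30, 36, 45, 60, 90, 180]
Sum = 546


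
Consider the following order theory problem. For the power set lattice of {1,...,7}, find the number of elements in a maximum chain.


A chain is a totally ordered subset; we count the number of elements in a maximum chain.
Compute, for each element x, the size of the longest chain ending at x:
  {}: 1
  {1}: 2
  {2}: 2
  {3}: 2
  {4}: 2
  {5}: 2
  ...
A maximum chain: {} < {1} < {1,2} < {1,2,3} < {1,2,3,4} < {1,2,3,4,5} < {1,2,3,4,5,6} < {1,2,3,4,5,6,7}
Number of elements in the longest chain: 8


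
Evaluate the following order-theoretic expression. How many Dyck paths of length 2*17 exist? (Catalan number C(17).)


C(n) = C(2n, n) / (n+1).
C(34, 17) = 2333606220
C(17) = 2333606220 / 18 = 129644790


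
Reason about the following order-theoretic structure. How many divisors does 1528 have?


Divisors of 1528: [1, 2, 4, 8, 191, 382, 764, 1528]
Count: 8


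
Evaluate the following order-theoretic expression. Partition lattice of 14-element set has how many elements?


B(n) = number of set partitions of an n-element set.
B(n) satisfies the recurrence: B(n+1) = sum_k C(n,k)*B(k).
B(14) = 190899322


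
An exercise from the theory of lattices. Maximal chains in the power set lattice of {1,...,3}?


A maximal chain goes from the minimum element to a maximal element via cover relations.
Counting all min-to-max paths in the cover graph.
Total maximal chains: 6


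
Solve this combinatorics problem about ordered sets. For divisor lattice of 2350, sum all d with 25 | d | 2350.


Interval [25,2350] in divisors of 2350: [25, 50, 1175, 2350]
Sum = 3600


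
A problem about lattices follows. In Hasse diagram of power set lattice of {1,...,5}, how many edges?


A cover relation a -< b holds when a < b with no c strictly between.
Cover relations:
  {} -< {1}
  {} -< {2}
  {} -< {3}
  {} -< {4}
  {} -< {5}
  {1} -< {1,2}
  {1} -< {1,3}
  {1} -< {1,4}
  ...72 more
Total: 80


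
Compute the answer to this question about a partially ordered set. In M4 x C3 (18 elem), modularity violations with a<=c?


Modular law: if a <= c then a v (b ^ c) = (a v b) ^ c.
Check all triples (a,b,c) with a <= c among 18 elements.
This lattice is modular (diamonds M_m and their chain-products are modular).
Total violating triples: 0


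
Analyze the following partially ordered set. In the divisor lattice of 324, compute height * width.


Height = length of longest chain minus 1; width = size of largest antichain.
A maximum chain: 1 | 3 | 9 | 27 | 81 | 162 | 324  (height 6).
A maximum antichain: {4, 6, 9}  (width 3).
Product = 6 * 3 = 18


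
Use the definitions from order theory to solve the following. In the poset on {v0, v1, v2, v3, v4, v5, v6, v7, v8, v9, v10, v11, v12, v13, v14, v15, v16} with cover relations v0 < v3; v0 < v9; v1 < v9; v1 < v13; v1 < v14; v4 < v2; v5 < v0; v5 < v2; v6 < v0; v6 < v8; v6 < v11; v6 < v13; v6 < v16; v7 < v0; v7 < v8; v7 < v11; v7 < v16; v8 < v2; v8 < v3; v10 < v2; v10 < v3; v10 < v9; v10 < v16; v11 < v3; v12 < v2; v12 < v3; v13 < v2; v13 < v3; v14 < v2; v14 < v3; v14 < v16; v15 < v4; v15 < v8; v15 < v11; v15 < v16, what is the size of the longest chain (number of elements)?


A chain is a totally ordered subset; we count the number of elements in a maximum chain.
Compute, for each element x, the size of the longest chain ending at x:
  v1: 1
  v5: 1
  v6: 1
  v7: 1
  v10: 1
  v12: 1
  ...
A maximum chain: v15 < v4 < v2
Number of elements in the longest chain: 3


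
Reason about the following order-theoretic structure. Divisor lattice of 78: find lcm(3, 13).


In a divisor lattice, join = lcm (least common multiple).
gcd(3,13) = 1
lcm(3,13) = 3*13/gcd = 39/1 = 39


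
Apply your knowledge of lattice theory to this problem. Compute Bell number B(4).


B(n) = number of set partitions of an n-element set.
B(n) satisfies the recurrence: B(n+1) = sum_k C(n,k)*B(k).
B(4) = 15


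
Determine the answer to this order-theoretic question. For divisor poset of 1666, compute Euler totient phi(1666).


phi(n) = n * prod_{p|n} (1 - 1/p).
Prime divisors of 1666: [2, 7, 17]
phi(1666) = 1666 * (1 - 1/2) * (1 - 1/7) * (1 - 1/17)
phi(1666) = 672


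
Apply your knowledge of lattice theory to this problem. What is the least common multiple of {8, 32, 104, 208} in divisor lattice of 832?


In a divisor lattice, join = lcm (least common multiple).
Compute lcm iteratively: start with first element, then lcm(current, next).
Elements: [8, 32, 104, 208]
lcm(8,32) = 32
lcm(32,104) = 416
lcm(416,208) = 416
Final lcm = 416


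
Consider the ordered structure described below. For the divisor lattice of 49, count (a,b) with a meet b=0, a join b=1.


Complement pair (a,b): a meet b = bottom, a join b = top.
Here: gcd(a,b)=1 and lcm(a,b)=49, i.e. a*b=49 with a,b coprime.
Pairs found: (1,49), (49,1)
Total ordered pairs: 2


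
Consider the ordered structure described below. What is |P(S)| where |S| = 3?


Power set = 2^n.
2^3 = 8


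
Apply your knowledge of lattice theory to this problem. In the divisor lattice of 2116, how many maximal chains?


A maximal chain goes from the minimum element to a maximal element via cover relations.
Counting all min-to-max paths in the cover graph.
Total maximal chains: 6


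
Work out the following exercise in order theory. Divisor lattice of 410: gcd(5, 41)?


Meet=gcd.
gcd(5,41)=1


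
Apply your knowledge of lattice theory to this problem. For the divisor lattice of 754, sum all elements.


sigma(n) = sum of divisors.
Divisors of 754: [1, 2, 13, 26, 29, 58, 377, 754]
Sum = 1260


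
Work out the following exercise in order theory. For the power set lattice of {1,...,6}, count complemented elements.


An element a is complemented if some b has a meet b = bottom, a join b = top.
every subset A has complement S\A, so all elements are complemented.
Complemented elements: {}, {1}, {2}, {3}, {4}, {5}, ... (58 more)
Count: 64


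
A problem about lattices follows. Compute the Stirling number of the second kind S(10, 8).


S(n,k) = k*S(n-1,k) + S(n-1,k-1).
S(9,8) = 36, S(9,7) = 462
S(10,8) = 8*36 + 462 = 288 + 462
S(10,8) = 750


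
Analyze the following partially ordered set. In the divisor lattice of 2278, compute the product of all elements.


Divisors of 2278: [1, 2, 17, 34, 67, 134, 1139, 2278]
Product = n^(d(n)/2) = 2278^(8/2)
Product = 26928668432656


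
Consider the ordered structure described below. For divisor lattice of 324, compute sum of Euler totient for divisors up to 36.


Divisors of 324 up to 36: [1, 2, 3, 4, 6, 9, 12, 18, 27, 36]
phi values: [1, 1, 2, 2, 2, 6, 4, 6, 18, 12]
Sum = 54


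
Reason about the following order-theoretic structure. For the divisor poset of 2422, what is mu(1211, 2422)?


In a divisor lattice, mu(a,b) = mu(b/a) where mu is the classical Mobius function.
b/a = 2422/1211 = 2
Prime factorization of 2: primes [2]
2 is squarefree with 1 prime factor(s), so mu(2) = (-1)^1 = -1


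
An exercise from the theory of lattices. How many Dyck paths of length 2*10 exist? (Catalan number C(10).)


C(n) = C(2n, n) / (n+1).
C(20, 10) = 184756
C(10) = 184756 / 11 = 16796


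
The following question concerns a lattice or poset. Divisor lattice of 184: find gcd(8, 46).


In a divisor lattice, meet = gcd (greatest common divisor).
By Euclidean algorithm or factoring: gcd(8,46) = 2


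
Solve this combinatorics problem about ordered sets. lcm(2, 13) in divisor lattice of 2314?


Join=lcm.
gcd(2,13)=1
lcm=26


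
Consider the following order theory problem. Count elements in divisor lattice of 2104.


Divisors of 2104: [1, 2, 4, 8, 263, 526, 1052, 2104]
Count: 8


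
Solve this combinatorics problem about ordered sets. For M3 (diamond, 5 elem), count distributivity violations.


Distributive law: a ^ (b v c) = (a ^ b) v (a ^ c).
Check all 5^3 = 125 ordered triples (a,b,c).
  e.g. a=a1, b=a2, c=a3: lhs=a1 != rhs=0
  e.g. a=a1, b=a3, c=a2: lhs=a1 != rhs=0
Total violating triples: 6


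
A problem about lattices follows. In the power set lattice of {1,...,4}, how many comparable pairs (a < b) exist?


A comparable pair {a,b} has a < b or b < a in the order.
Count unordered pairs where one element is strictly below the other.
Examples: {{},{1}}, {{},{2}}, {{},{3}}, {{},{4}}, ...
Total comparable pairs: 65


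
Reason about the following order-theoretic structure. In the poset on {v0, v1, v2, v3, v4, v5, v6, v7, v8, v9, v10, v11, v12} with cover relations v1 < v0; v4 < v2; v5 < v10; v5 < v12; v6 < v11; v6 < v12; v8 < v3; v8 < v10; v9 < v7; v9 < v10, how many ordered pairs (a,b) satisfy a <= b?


The order relation is {(a,b) : a <= b}, reflexive so it includes (a,a).
Examples: (v0,v0), (v1,v0), (v1,v1), (v10,v10), (v11,v11), ...
Total ordered pairs: 23


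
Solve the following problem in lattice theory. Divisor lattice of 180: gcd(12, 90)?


Meet=gcd.
gcd(12,90)=6


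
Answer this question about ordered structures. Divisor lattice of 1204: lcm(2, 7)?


Join=lcm.
gcd(2,7)=1
lcm=14


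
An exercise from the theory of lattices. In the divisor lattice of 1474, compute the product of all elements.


Divisors of 1474: [1, 2, 11, 22, 67, 134, 737, 1474]
Product = n^(d(n)/2) = 1474^(8/2)
Product = 4720521000976


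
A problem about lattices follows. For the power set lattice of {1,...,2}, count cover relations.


A cover relation a -< b holds when a < b with no c strictly between.
Cover relations:
  {} -< {1}
  {} -< {2}
  {1} -< {1,2}
  {2} -< {1,2}
Total: 4


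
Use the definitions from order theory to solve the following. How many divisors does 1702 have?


Divisors of 1702: [1, 2, 23, 37, 46, 74, 851, 1702]
Count: 8


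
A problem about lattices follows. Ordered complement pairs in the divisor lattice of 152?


Complement pair (a,b): a meet b = bottom, a join b = top.
Here: gcd(a,b)=1 and lcm(a,b)=152, i.e. a*b=152 with a,b coprime.
Pairs found: (1,152), (8,19), (19,8), (152,1)
Total ordered pairs: 4


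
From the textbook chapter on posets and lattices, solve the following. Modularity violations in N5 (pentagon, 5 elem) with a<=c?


Modular law: if a <= c then a v (b ^ c) = (a v b) ^ c.
Check all triples (a,b,c) with a <= c among 5 elements.
  e.g. a=a, b=c, c=b: lhs=a != rhs=b
Total violating triples: 1


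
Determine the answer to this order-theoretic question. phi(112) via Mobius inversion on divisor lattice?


phi(n) = n * prod_{p|n} (1 - 1/p).
Prime divisors of 112: [2, 7]
phi(112) = 112 * (1 - 1/2) * (1 - 1/7)
phi(112) = 48


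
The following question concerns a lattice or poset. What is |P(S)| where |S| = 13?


Power set = 2^n.
2^13 = 8192


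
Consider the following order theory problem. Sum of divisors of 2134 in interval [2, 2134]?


Interval [2,2134] in divisors of 2134: [2, 22, 194, 2134]
Sum = 2352


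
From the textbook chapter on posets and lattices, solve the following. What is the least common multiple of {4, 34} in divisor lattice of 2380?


In a divisor lattice, join = lcm (least common multiple).
Compute lcm iteratively: start with first element, then lcm(current, next).
Elements: [4, 34]
lcm(4,34) = 68
Final lcm = 68


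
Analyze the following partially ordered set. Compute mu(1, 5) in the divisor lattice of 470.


In a divisor lattice, mu(a,b) = mu(b/a) where mu is the classical Mobius function.
b/a = 5/1 = 5
Prime factorization of 5: primes [5]
5 is squarefree with 1 prime factor(s), so mu(5) = (-1)^1 = -1


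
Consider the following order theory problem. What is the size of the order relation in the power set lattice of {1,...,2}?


The order relation is {(a,b) : a <= b}, reflexive so it includes (a,a).
Examples: ({},{}), ({},{1,2}), ({},{1}), ({},{2}), ({1,2},{1,2}), ...
Total ordered pairs: 9


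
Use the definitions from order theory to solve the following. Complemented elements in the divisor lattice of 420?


An element a is complemented if some b has a meet b = bottom, a join b = top.
a is complemented iff gcd(a, n/a)=1, i.e. a is a unitary divisor of 420.
Complemented elements: 1, 3, 4, 5, 7, 12, ... (10 more)
Count: 16


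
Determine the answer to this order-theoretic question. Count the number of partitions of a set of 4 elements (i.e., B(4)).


B(n) = number of set partitions of an n-element set.
B(n) satisfies the recurrence: B(n+1) = sum_k C(n,k)*B(k).
B(4) = 15


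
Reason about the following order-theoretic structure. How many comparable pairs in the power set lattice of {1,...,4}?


A comparable pair {a,b} has a < b or b < a in the order.
Count unordered pairs where one element is strictly below the other.
Examples: {{},{1}}, {{},{2}}, {{},{3}}, {{},{4}}, ...
Total comparable pairs: 65


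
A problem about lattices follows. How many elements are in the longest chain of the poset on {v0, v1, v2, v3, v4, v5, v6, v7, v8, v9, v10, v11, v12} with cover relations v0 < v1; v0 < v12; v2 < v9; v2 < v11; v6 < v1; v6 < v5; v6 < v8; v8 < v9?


A chain is a totally ordered subset; we count the number of elements in a maximum chain.
Compute, for each element x, the size of the longest chain ending at x:
  v0: 1
  v2: 1
  v3: 1
  v4: 1
  v6: 1
  v7: 1
  ...
A maximum chain: v6 < v8 < v9
Number of elements in the longest chain: 3


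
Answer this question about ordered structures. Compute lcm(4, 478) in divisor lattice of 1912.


In a divisor lattice, join = lcm (least common multiple).
gcd(4,478) = 2
lcm(4,478) = 4*478/gcd = 1912/2 = 956


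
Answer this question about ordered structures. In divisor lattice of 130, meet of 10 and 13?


In a divisor lattice, meet = gcd (greatest common divisor).
By Euclidean algorithm or factoring: gcd(10,13) = 1


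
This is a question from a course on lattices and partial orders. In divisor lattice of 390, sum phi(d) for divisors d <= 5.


Divisors of 390 up to 5: [1, 2, 3, 5]
phi values: [1, 1, 2, 4]
Sum = 8


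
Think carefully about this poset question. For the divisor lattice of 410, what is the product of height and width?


Height = length of longest chain minus 1; width = size of largest antichain.
A maximum chain: 1 | 41 | 205 | 410  (height 3).
A maximum antichain: {2, 5, 41}  (width 3).
Product = 3 * 3 = 9


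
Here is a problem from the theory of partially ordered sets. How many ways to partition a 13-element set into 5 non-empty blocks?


S(n,k) = k*S(n-1,k) + S(n-1,k-1).
S(12,5) = 1379400, S(12,4) = 611501
S(13,5) = 5*1379400 + 611501 = 6897000 + 611501
S(13,5) = 7508501


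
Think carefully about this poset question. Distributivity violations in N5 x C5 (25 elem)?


Distributive law: a ^ (b v c) = (a ^ b) v (a ^ c).
Check all 25^3 = 15625 ordered triples (a,b,c).
  e.g. a=(b,0), b=(a,0), c=(c,0): lhs=(b,0) != rhs=(a,0)
  e.g. a=(b,0), b=(a,0), c=(c,1): lhs=(b,0) != rhs=(a,0)
Total violating triples: 250


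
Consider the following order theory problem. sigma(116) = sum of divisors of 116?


sigma(n) = sum of divisors.
Divisors of 116: [1, 2, 4, 29, 58, 116]
Sum = 210


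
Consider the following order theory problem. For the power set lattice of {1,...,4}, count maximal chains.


A maximal chain goes from the minimum element to a maximal element via cover relations.
Counting all min-to-max paths in the cover graph.
Total maximal chains: 24


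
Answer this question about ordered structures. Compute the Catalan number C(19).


C(n) = C(2n, n) / (n+1).
C(38, 19) = 35345263800
C(19) = 35345263800 / 20 = 1767263190


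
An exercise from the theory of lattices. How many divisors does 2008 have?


Divisors of 2008: [1, 2, 4, 8, 251, 502, 1004, 2008]
Count: 8


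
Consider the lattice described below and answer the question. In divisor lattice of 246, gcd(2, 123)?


Meet=gcd.
gcd(2,123)=1


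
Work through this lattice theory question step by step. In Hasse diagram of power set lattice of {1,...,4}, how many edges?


A cover relation a -< b holds when a < b with no c strictly between.
Cover relations:
  {} -< {1}
  {} -< {2}
  {} -< {3}
  {} -< {4}
  {1} -< {1,2}
  {1} -< {1,3}
  {1} -< {1,4}
  {2} -< {1,2}
  ...24 more
Total: 32


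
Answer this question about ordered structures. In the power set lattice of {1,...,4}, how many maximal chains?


A maximal chain goes from the minimum element to a maximal element via cover relations.
Counting all min-to-max paths in the cover graph.
Total maximal chains: 24


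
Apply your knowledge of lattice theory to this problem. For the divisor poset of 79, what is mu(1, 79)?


In a divisor lattice, mu(a,b) = mu(b/a) where mu is the classical Mobius function.
b/a = 79/1 = 79
Prime factorization of 79: primes [79]
79 is squarefree with 1 prime factor(s), so mu(79) = (-1)^1 = -1


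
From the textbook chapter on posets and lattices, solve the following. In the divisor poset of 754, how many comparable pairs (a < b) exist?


A comparable pair {a,b} has a < b or b < a in the order.
Count unordered pairs where one element is strictly below the other.
Examples: {1,2}, {1,13}, {1,26}, {1,29}, ...
Total comparable pairs: 19


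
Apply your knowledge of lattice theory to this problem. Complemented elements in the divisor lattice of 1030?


An element a is complemented if some b has a meet b = bottom, a join b = top.
a is complemented iff gcd(a, n/a)=1, i.e. a is a unitary divisor of 1030.
Complemented elements: 1, 2, 5, 10, 103, 206, ... (2 more)
Count: 8


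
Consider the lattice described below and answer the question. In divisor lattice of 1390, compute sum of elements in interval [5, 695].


Interval [5,695] in divisors of 1390: [5, 695]
Sum = 700


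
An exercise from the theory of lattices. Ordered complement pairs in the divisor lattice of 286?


Complement pair (a,b): a meet b = bottom, a join b = top.
Here: gcd(a,b)=1 and lcm(a,b)=286, i.e. a*b=286 with a,b coprime.
Pairs found: (1,286), (2,143), (11,26), (13,22), ... (4 more)
Total ordered pairs: 8


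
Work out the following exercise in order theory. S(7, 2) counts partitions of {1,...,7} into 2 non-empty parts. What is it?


S(n,k) = k*S(n-1,k) + S(n-1,k-1).
S(6,2) = 31, S(6,1) = 1
S(7,2) = 2*31 + 1 = 62 + 1
S(7,2) = 63


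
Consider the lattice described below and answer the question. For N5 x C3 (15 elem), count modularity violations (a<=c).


Modular law: if a <= c then a v (b ^ c) = (a v b) ^ c.
Check all triples (a,b,c) with a <= c among 15 elements.
  e.g. a=(a,0), b=(c,0), c=(b,0): lhs=(a,0) != rhs=(b,0)
  e.g. a=(a,0), b=(c,1), c=(b,0): lhs=(a,0) != rhs=(b,0)
Total violating triples: 18


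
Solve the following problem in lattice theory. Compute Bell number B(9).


B(n) = number of set partitions of an n-element set.
B(n) satisfies the recurrence: B(n+1) = sum_k C(n,k)*B(k).
B(9) = 21147


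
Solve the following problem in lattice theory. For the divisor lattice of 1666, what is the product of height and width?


Height = length of longest chain minus 1; width = size of largest antichain.
A maximum chain: 1 | 17 | 119 | 833 | 1666  (height 4).
A maximum antichain: {14, 34, 49, 119}  (width 4).
Product = 4 * 4 = 16


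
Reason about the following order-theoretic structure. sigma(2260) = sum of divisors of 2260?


sigma(n) = sum of divisors.
Divisors of 2260: [1, 2, 4, 5, 10, 20, 113, 226, 452, 565, 1130, 2260]
Sum = 4788


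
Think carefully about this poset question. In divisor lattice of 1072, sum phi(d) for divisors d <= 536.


Divisors of 1072 up to 536: [1, 2, 4, 8, 16, 67, 134, 268, 536]
phi values: [1, 1, 2, 4, 8, 66, 66, 132, 264]
Sum = 544


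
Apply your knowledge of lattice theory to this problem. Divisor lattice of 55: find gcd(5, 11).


In a divisor lattice, meet = gcd (greatest common divisor).
By Euclidean algorithm or factoring: gcd(5,11) = 1


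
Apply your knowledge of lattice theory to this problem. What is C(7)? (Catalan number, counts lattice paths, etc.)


C(n) = C(2n, n) / (n+1).
C(14, 7) = 3432
C(7) = 3432 / 8 = 429


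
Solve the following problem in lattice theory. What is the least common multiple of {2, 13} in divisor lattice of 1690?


In a divisor lattice, join = lcm (least common multiple).
Compute lcm iteratively: start with first element, then lcm(current, next).
Elements: [2, 13]
lcm(2,13) = 26
Final lcm = 26


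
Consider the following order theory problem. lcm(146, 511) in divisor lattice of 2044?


Join=lcm.
gcd(146,511)=73
lcm=1022


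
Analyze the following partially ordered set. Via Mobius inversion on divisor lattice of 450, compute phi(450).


phi(n) = n * prod_{p|n} (1 - 1/p).
Prime divisors of 450: [2, 3, 5]
phi(450) = 450 * (1 - 1/2) * (1 - 1/3) * (1 - 1/5)
phi(450) = 120


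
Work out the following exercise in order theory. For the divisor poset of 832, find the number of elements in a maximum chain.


A chain is a totally ordered subset; we count the number of elements in a maximum chain.
Compute, for each element x, the size of the longest chain ending at x:
  1: 1
  2: 2
  13: 2
  4: 3
  8: 4
  26: 3
  ...
A maximum chain: 1 < 2 < 4 < 8 < 16 < 32 < 64 < 832
Number of elements in the longest chain: 8


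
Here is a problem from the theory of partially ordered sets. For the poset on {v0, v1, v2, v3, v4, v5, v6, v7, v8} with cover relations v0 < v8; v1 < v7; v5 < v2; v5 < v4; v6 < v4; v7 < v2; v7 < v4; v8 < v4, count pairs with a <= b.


The order relation is {(a,b) : a <= b}, reflexive so it includes (a,a).
Examples: (v0,v0), (v0,v4), (v0,v8), (v1,v1), (v1,v2), ...
Total ordered pairs: 20


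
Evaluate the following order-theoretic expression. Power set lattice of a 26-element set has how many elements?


Power set = 2^n.
2^26 = 67108864


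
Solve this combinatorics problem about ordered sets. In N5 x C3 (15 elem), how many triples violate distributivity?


Distributive law: a ^ (b v c) = (a ^ b) v (a ^ c).
Check all 15^3 = 3375 ordered triples (a,b,c).
  e.g. a=(b,0), b=(a,0), c=(c,0): lhs=(b,0) != rhs=(a,0)
  e.g. a=(b,0), b=(a,0), c=(c,1): lhs=(b,0) != rhs=(a,0)
Total violating triples: 54


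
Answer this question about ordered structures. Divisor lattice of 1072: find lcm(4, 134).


In a divisor lattice, join = lcm (least common multiple).
gcd(4,134) = 2
lcm(4,134) = 4*134/gcd = 536/2 = 268


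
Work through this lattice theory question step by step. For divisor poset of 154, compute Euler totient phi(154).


phi(n) = n * prod_{p|n} (1 - 1/p).
Prime divisors of 154: [2, 7, 11]
phi(154) = 154 * (1 - 1/2) * (1 - 1/7) * (1 - 1/11)
phi(154) = 60


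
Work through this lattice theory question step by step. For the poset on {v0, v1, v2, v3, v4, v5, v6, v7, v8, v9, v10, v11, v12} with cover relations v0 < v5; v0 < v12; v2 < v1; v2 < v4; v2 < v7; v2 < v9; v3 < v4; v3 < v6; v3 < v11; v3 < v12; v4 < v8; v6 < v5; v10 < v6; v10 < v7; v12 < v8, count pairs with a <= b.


The order relation is {(a,b) : a <= b}, reflexive so it includes (a,a).
Examples: (v0,v0), (v0,v12), (v0,v5), (v0,v8), (v1,v1), ...
Total ordered pairs: 33


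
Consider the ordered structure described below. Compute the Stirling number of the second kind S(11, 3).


S(n,k) = k*S(n-1,k) + S(n-1,k-1).
S(10,3) = 9330, S(10,2) = 511
S(11,3) = 3*9330 + 511 = 27990 + 511
S(11,3) = 28501


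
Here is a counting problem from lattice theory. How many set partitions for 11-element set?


B(n) = number of set partitions of an n-element set.
B(n) satisfies the recurrence: B(n+1) = sum_k C(n,k)*B(k).
B(11) = 678570


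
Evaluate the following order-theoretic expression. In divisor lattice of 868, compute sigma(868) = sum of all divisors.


sigma(n) = sum of divisors.
Divisors of 868: [1, 2, 4, 7, 14, 28, 31, 62, 124, 217, 434, 868]
Sum = 1792


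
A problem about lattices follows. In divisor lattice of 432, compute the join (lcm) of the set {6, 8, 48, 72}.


In a divisor lattice, join = lcm (least common multiple).
Compute lcm iteratively: start with first element, then lcm(current, next).
Elements: [6, 8, 48, 72]
lcm(6,8) = 24
lcm(24,48) = 48
lcm(48,72) = 144
Final lcm = 144


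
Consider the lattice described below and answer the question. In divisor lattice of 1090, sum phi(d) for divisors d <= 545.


Divisors of 1090 up to 545: [1, 2, 5, 10, 109, 218, 545]
phi values: [1, 1, 4, 4, 108, 108, 432]
Sum = 658


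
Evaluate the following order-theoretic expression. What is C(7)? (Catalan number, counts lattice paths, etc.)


C(n) = C(2n, n) / (n+1).
C(14, 7) = 3432
C(7) = 3432 / 8 = 429


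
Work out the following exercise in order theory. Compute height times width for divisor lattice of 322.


Height = length of longest chain minus 1; width = size of largest antichain.
A maximum chain: 1 | 23 | 161 | 322  (height 3).
A maximum antichain: {2, 7, 23}  (width 3).
Product = 3 * 3 = 9


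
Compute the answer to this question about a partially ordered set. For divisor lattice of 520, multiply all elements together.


Divisors of 520: [1, 2, 4, 5, 8, 10, 13, 20, 26, 40, 52, 65, 104, 130, 260, 520]
Product = n^(d(n)/2) = 520^(16/2)
Product = 5345972853145600000000


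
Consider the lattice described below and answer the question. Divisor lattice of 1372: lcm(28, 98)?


Join=lcm.
gcd(28,98)=14
lcm=196


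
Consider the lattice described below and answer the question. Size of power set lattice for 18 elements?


Power set = 2^n.
2^18 = 262144


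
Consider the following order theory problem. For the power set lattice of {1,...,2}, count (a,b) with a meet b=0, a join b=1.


Complement pair (a,b): a meet b = bottom, a join b = top.
Here: A intersect B = {} and A union B = {1,...,2}.
Pairs found: ({},{1,2}), ({1},{2}), ({2},{1}), ({1,2},{})
Total ordered pairs: 4


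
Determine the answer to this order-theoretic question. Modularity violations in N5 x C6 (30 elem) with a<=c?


Modular law: if a <= c then a v (b ^ c) = (a v b) ^ c.
Check all triples (a,b,c) with a <= c among 30 elements.
  e.g. a=(a,0), b=(c,0), c=(b,0): lhs=(a,0) != rhs=(b,0)
  e.g. a=(a,0), b=(c,1), c=(b,0): lhs=(a,0) != rhs=(b,0)
Total violating triples: 126


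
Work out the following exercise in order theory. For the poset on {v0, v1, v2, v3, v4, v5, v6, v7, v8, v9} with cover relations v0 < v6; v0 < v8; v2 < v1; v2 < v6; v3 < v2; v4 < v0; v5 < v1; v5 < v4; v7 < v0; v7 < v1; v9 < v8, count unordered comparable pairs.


A comparable pair {a,b} has a < b or b < a in the order.
Count unordered pairs where one element is strictly below the other.
Examples: {v0,v4}, {v0,v5}, {v0,v6}, {v0,v7}, ...
Total comparable pairs: 20
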